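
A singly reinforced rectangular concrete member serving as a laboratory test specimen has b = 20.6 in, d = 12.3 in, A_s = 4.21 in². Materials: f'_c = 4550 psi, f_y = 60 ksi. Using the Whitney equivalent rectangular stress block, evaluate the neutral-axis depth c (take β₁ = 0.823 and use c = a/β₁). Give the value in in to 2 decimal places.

c ≈ 3.85 in

T = A_s f_y = 4.21 × 60 = 252.6 kips.
a = T/(0.85 f'_c b) = 252.6/(0.85 × 4.55 × 20.6) = 3.1706 in.
With β₁ = 0.823, c = a/β₁ = 3.1706/0.823 = 3.85 in.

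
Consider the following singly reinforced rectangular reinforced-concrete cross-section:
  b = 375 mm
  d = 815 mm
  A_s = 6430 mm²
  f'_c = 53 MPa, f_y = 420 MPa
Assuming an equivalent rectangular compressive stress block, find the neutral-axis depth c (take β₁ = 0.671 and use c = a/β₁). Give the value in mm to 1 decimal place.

T = A_s f_y = 6430 × 420 = 2700600 N = 2700.6 kN.
Setting C = 0.85 f'_c a b equal to T: a = 2700600/(0.85 × 53 × 375) = 159.858 mm.
With β₁ = 0.671, c = a/β₁ = 159.858/0.671 = 238.2 mm.

c ≈ 238.2 mm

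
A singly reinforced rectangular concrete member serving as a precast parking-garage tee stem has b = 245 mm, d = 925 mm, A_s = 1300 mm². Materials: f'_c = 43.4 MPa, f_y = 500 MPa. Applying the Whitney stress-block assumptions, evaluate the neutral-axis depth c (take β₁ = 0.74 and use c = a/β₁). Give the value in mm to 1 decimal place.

c ≈ 97.2 mm

T = A_s f_y = 1300 × 500 = 650000 N = 650 kN.
Setting C = 0.85 f'_c a b equal to T: a = 650000/(0.85 × 43.4 × 245) = 71.918 mm.
With β₁ = 0.74, c = a/β₁ = 71.918/0.74 = 97.2 mm.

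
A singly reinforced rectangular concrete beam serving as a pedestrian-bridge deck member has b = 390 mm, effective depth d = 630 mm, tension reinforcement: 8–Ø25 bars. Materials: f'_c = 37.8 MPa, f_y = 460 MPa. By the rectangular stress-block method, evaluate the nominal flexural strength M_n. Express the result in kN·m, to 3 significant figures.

M_n ≈ 1010 kN·m

A_s = 8 × 491 = 3928 mm².
T = A_s f_y = 3928 × 460 = 1806880 N = 1806.88 kN.
From C = T: a = T/(0.85 f'_c b) = 1806880/(0.85 × 37.8 × 390) = 144.20 mm.
M_n = T(d − a/2) = 1806.88 kN × (630 − 72.1) mm = 1008.06 kN·m.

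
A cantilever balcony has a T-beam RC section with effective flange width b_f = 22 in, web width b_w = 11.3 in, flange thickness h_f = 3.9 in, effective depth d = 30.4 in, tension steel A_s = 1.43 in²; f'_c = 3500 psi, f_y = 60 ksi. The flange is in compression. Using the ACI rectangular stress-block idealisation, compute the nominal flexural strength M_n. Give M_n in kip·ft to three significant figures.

M_n ≈ 213 kip·ft

Tension: T = A_s f_y = 1.43 × 60 = 85.8 kips.
Try a within the flange: a = T/(0.85 f'_c b_f) = 85.8/(0.85 × 3.5 × 22) = 1.311 in.
Since a = 1.311 ≤ h_f = 3.9 in, the stress block lies entirely in the flange; analyse as a rectangular beam of width b_f.
M_n = T(d − a/2) = 85.8 × (30.4 − 0.6555) = 2552.1 kip·in.
M_n = 2552.1/12 = 212.68 kip·ft.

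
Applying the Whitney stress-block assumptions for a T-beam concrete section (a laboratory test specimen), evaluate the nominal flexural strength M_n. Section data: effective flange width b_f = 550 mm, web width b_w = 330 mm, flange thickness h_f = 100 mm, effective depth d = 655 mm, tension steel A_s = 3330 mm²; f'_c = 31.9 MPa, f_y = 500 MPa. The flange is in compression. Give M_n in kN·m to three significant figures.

Tension: T = A_s f_y = 3330 × 500 = 1665000 N.
Try a within the flange: a = T/(0.85 f'_c b_f) = 1665000/(0.85 × 31.9 × 550) = 111.65 mm.
a = 111.65 > h_f = 100 mm: the block extends into the web. Split into flange-overhang and web parts.
C_f = 0.85 f'_c (b_f − b_w) h_f = 0.85 × 31.9 × (550 − 330) × 100 = 596530 N.
Remaining web compression depth: a_w = (T − C_f)/(0.85 f'_c b_w) = (1665000 − 596530)/(0.85 × 31.9 × 330) = 119.41 mm.
M_n = C_f(d − h_f/2) + (T − C_f)(d − a_w/2) = 596530 × (655 − 50) + 1068470 × (655 − 59.705) = 360.90 + 636.05 = 996.95 × 10⁶ N·mm.
M_n = 996.95 kN·m.

M_n ≈ 997 kN·m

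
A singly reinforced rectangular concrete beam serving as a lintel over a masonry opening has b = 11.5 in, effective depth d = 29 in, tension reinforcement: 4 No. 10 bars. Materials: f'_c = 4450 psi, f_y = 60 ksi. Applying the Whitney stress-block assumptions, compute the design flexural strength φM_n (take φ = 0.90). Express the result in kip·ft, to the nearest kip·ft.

φM_n ≈ 583 kip·ft

A_s = 4 × 1.27 = 5.08 in².
T = A_s f_y = 5.08 × 60 = 304.8 kips.
a = T/(0.85 f'_c b) = 304.8/(0.85 × 4.45 × 11.5) = 7.007 in.
M_n = T(d − a/2) = 304.8 × (29 − 3.5035) = 7771.3 kip·in = 7771.3/12 = 647.61 kip·ft.
φM_n = 0.90 × 647.61 = 582.85 kip·ft.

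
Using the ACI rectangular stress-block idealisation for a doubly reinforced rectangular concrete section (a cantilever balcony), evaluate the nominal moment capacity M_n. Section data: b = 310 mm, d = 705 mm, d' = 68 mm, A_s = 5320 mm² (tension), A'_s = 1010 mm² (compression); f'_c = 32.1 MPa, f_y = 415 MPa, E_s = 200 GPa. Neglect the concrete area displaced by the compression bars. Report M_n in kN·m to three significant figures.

M_n ≈ 1340 kN·m

Assume both tension and compression steel yield.
Net tension couple steel: A_s − A'_s = 4310 mm².
a = (A_s − A'_s) f_y / (0.85 f'_c b) = 1788650/(0.85 × 32.1 × 310) = 211.47 mm.
c = a/β₁ = 211.47/0.821 = 257.58 mm; ε'_s = 0.003(c − d')/c = 0.0022 ≥ f_y/E_s = 0.0021, so compression steel does yield.
M_n = (A_s − A'_s) f_y (d − a/2) + A'_s f_y (d − d') = [1788650 × (705 − 105.735) + 419150 × (705 − 68)] × 10⁻⁶ = 1071.88 + 267.00 = 1338.88 kN·m.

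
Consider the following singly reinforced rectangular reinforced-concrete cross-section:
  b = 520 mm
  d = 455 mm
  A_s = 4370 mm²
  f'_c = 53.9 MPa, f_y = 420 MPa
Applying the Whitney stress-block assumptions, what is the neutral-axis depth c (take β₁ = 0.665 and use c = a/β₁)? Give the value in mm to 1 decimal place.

T = A_s f_y = 4370 × 420 = 1835400 N = 1835.4 kN.
Setting C = 0.85 f'_c a b equal to T: a = 1835400/(0.85 × 53.9 × 520) = 77.041 mm.
With β₁ = 0.665, c = a/β₁ = 77.041/0.665 = 115.9 mm.

c ≈ 115.9 mm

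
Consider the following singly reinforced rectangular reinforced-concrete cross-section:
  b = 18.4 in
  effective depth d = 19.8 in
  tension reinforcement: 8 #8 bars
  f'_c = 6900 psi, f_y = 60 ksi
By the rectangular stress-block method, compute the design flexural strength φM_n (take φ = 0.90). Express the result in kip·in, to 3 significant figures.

A_s = 8 × 0.79 = 6.32 in².
T = A_s f_y = 6.32 × 60 = 379.2 kips.
a = T/(0.85 f'_c b) = 379.2/(0.85 × 6.9 × 18.4) = 3.514 in.
M_n = T(d − a/2) = 379.2 × (19.8 − 1.757) = 6841.9 kip·in.
φM_n = 0.90 × 6841.9 = 6157.7 kip·in.

φM_n ≈ 6160 kip·in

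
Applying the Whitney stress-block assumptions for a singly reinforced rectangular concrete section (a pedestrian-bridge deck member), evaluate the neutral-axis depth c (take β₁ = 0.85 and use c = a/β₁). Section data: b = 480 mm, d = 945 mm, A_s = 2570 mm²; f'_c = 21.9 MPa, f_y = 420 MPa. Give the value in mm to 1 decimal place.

c ≈ 142.1 mm

T = A_s f_y = 2570 × 420 = 1079400 N = 1079.4 kN.
Setting C = 0.85 f'_c a b equal to T: a = 1079400/(0.85 × 21.9 × 480) = 120.803 mm.
With β₁ = 0.85, c = a/β₁ = 120.803/0.85 = 142.1 mm.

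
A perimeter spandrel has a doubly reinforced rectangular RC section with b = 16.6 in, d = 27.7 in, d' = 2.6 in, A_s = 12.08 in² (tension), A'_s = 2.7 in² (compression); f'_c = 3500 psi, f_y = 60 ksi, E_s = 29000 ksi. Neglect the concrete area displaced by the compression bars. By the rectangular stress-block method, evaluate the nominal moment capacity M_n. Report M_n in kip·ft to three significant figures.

Assume both steels yield.
a = (A_s − A'_s) f_y/(0.85 f'_c b) = (12.08 − 2.7) × 60/(0.85 × 3.5 × 16.6) = 11.396 in.
c = a/β₁ = 11.396/0.85 = 13.407 in; ε'_s = 0.003(c − d')/c = 0.0024 ≥ ε_y = 0.0021, so the compression steel yields.
M_n = (A_s − A'_s) f_y (d − a/2) + A'_s f_y (d − d') = 562.8 × (27.7 − 5.698) + 162 × (27.7 − 2.6) = 12382.7 + 4066.2 = 16448.9 kip·in = 16448.9/12 = 1370.74 kip·ft.

M_n ≈ 1370 kip·ft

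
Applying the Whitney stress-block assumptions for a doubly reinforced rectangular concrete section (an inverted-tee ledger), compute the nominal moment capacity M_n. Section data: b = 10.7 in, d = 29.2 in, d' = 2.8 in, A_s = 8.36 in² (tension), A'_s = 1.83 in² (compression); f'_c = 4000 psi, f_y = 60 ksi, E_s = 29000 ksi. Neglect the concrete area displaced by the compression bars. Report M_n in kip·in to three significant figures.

M_n ≈ 12200 kip·in

Assume both steels yield.
a = (A_s − A'_s) f_y/(0.85 f'_c b) = (8.36 − 1.83) × 60/(0.85 × 4 × 10.7) = 10.770 in.
c = a/β₁ = 10.770/0.85 = 12.671 in; ε'_s = 0.003(c − d')/c = 0.0023 ≥ ε_y = 0.0021, so the compression steel yields.
M_n = (A_s − A'_s) f_y (d − a/2) + A'_s f_y (d − d') = 391.8 × (29.2 − 5.385) + 109.8 × (29.2 − 2.8) = 9330.7 + 2898.7 = 12229.4 kip·in.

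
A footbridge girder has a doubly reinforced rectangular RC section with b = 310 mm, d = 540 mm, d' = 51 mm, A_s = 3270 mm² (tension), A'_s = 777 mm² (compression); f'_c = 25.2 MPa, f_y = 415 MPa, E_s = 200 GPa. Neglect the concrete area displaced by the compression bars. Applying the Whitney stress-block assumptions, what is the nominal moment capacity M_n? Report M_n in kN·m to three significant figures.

M_n ≈ 636 kN·m

Assume both tension and compression steel yield.
Net tension couple steel: A_s − A'_s = 2493 mm².
a = (A_s − A'_s) f_y / (0.85 f'_c b) = 1034595/(0.85 × 25.2 × 310) = 155.81 mm.
c = a/β₁ = 155.81/0.85 = 183.31 mm; ε'_s = 0.003(c − d')/c = 0.0022 ≥ f_y/E_s = 0.0021, so compression steel does yield.
M_n = (A_s − A'_s) f_y (d − a/2) + A'_s f_y (d − d') = [1034595 × (540 − 77.905) + 322455 × (540 − 51)] × 10⁻⁶ = 478.08 + 157.68 = 635.76 kN·m.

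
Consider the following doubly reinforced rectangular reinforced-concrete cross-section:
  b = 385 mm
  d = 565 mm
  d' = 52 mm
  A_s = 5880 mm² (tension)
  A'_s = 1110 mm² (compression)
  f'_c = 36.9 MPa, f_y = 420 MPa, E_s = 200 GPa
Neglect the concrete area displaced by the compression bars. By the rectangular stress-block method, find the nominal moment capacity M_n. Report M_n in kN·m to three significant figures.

M_n ≈ 1200 kN·m

Assume both tension and compression steel yield.
Net tension couple steel: A_s − A'_s = 4770 mm².
a = (A_s − A'_s) f_y / (0.85 f'_c b) = 2003400/(0.85 × 36.9 × 385) = 165.91 mm.
c = a/β₁ = 165.91/0.786 = 211.08 mm; ε'_s = 0.003(c − d')/c = 0.0023 ≥ f_y/E_s = 0.0021, so compression steel does yield.
M_n = (A_s − A'_s) f_y (d − a/2) + A'_s f_y (d − d') = [2003400 × (565 − 82.955) + 466200 × (565 − 52)] × 10⁻⁶ = 965.73 + 239.16 = 1204.89 kN·m.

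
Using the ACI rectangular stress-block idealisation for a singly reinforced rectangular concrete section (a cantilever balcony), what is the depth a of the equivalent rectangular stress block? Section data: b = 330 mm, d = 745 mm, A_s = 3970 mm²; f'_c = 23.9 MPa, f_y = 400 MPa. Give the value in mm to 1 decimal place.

a ≈ 236.9 mm

T = A_s f_y = 3970 × 400 = 1588000 N = 1588 kN.
Setting C = 0.85 f'_c a b equal to T: a = 1588000/(0.85 × 23.9 × 330) = 236.9 mm.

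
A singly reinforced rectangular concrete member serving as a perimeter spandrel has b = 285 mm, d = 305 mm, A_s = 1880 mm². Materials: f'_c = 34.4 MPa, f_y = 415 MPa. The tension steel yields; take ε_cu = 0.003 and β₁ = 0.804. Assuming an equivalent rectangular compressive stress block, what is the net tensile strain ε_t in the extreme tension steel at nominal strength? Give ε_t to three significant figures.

ε_t ≈ 0.00486

a = A_s f_y/(0.85 f'_c b) = 93.62 mm.
β₁ = 0.804, so c = a/β₁ = 93.62/0.804 = 116.44 mm.
From the linear strain diagram with ε_cu = 0.003: ε_t = 0.003 (d − c)/c = 0.003 × (305 − 116.44)/116.44 = 0.00486.
ε_t is between 0.004 and 0.005 — transition zone.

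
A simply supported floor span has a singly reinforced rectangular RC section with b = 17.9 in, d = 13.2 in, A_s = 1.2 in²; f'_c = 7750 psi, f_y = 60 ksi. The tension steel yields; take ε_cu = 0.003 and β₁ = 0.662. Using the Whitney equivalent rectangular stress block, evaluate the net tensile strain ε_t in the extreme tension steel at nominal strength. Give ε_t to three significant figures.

a = A_s f_y/(0.85 f'_c b) = 0.611 in.
β₁ = 0.662, so c = a/β₁ = 0.611/0.662 = 0.923 in.
From the linear strain diagram with ε_cu = 0.003: ε_t = 0.003 (d − c)/c = 0.003 × (13.2 − 0.923)/0.923 = 0.0399.
Since ε_t ≥ 0.005, the section is tension-controlled.

ε_t ≈ 0.0399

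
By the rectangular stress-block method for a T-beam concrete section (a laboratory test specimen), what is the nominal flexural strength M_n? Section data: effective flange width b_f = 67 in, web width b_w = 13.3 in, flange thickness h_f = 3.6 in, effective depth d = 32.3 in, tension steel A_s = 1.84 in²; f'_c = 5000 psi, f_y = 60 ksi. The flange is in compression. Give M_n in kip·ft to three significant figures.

Tension: T = A_s f_y = 1.84 × 60 = 110.4 kips.
Try a within the flange: a = T/(0.85 f'_c b_f) = 110.4/(0.85 × 5 × 67) = 0.388 in.
Since a = 0.388 ≤ h_f = 3.6 in, the stress block lies entirely in the flange; analyse as a rectangular beam of width b_f.
M_n = T(d − a/2) = 110.4 × (32.3 − 0.194) = 3544.5 kip·in.
M_n = 3544.5/12 = 295.38 kip·ft.

M_n ≈ 295 kip·ft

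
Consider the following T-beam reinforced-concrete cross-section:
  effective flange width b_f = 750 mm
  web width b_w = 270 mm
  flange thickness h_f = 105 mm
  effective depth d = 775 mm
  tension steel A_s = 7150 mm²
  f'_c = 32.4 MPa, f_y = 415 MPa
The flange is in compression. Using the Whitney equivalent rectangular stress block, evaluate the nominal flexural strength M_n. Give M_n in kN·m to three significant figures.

M_n ≈ 2060 kN·m

Tension: T = A_s f_y = 7150 × 415 = 2967250 N.
Try a within the flange: a = T/(0.85 f'_c b_f) = 2967250/(0.85 × 32.4 × 750) = 143.66 mm.
a = 143.66 > h_f = 105 mm: the block extends into the web. Split into flange-overhang and web parts.
C_f = 0.85 f'_c (b_f − b_w) h_f = 0.85 × 32.4 × (750 − 270) × 105 = 1388016 N.
Remaining web compression depth: a_w = (T − C_f)/(0.85 f'_c b_w) = (2967250 − 1388016)/(0.85 × 32.4 × 270) = 212.38 mm.
M_n = C_f(d − h_f/2) + (T − C_f)(d − a_w/2) = 1388016 × (775 − 52.5) + 1579234 × (775 − 106.19) = 1002.84 + 1056.21 = 2059.05 × 10⁶ N·mm.
M_n = 2059.05 kN·m.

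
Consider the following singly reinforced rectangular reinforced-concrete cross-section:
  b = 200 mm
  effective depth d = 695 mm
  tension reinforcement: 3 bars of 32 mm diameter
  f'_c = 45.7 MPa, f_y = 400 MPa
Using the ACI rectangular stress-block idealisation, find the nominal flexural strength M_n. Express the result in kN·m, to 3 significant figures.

A_s = 3 × 804 = 2412 mm².
T = A_s f_y = 2412 × 400 = 964800 N = 964.8 kN.
From C = T: a = T/(0.85 f'_c b) = 964800/(0.85 × 45.7 × 200) = 124.19 mm.
M_n = T(d − a/2) = 964.8 kN × (695 − 62.095) mm = 610.63 kN·m.

M_n ≈ 611 kN·m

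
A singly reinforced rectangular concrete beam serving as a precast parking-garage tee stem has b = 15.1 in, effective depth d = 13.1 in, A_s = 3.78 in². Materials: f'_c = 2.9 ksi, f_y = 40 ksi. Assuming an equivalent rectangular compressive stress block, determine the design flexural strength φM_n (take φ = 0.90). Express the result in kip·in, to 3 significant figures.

φM_n ≈ 1510 kip·in

T = A_s f_y = 3.78 × 40 = 151.2 kips.
a = T/(0.85 f'_c b) = 151.2/(0.85 × 2.9 × 15.1) = 4.062 in.
M_n = T(d − a/2) = 151.2 × (13.1 − 2.031) = 1673.6 kip·in.
φM_n = 0.90 × 1673.6 = 1506.2 kip·in.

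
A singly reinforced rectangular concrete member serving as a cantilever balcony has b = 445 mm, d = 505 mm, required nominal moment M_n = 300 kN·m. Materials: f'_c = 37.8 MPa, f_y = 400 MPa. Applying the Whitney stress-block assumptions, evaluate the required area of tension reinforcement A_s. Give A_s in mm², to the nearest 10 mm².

A_s ≈ 1550 mm²

With M_n = 0.85 f'_c a b (d − a/2), solve the quadratic for a:
a = d − √(d² − 2M_n/(0.85 f'_c b)) = 505 − √(505² − 2 × 300×10⁶/(0.85 × 37.8 × 445)) = 43.42 mm.
A_s = 0.85 f'_c a b / f_y = 0.85 × 37.8 × 43.42 × 445 / 400 = 1552.0 mm².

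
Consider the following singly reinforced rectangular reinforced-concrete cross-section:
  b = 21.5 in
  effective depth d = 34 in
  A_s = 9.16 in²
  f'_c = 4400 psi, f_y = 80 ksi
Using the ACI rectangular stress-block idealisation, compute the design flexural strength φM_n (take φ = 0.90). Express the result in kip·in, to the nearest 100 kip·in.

φM_n ≈ 19400 kip·in

T = A_s f_y = 9.16 × 80 = 732.8 kips.
a = T/(0.85 f'_c b) = 732.8/(0.85 × 4.4 × 21.5) = 9.113 in.
M_n = T(d − a/2) = 732.8 × (34 − 4.5565) = 21576.2 kip·in.
φM_n = 0.90 × 21576.2 = 19418.6 kip·in.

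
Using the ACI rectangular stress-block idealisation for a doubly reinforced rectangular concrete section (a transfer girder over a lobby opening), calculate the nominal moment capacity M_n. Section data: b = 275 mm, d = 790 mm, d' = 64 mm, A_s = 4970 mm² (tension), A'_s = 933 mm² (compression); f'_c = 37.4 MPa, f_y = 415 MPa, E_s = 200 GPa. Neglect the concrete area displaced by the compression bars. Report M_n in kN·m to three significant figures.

Assume both tension and compression steel yield.
Net tension couple steel: A_s − A'_s = 4037 mm².
a = (A_s − A'_s) f_y / (0.85 f'_c b) = 1675355/(0.85 × 37.4 × 275) = 191.64 mm.
c = a/β₁ = 191.64/0.783 = 244.75 mm; ε'_s = 0.003(c − d')/c = 0.0022 ≥ f_y/E_s = 0.0021, so compression steel does yield.
M_n = (A_s − A'_s) f_y (d − a/2) + A'_s f_y (d − d') = [1675355 × (790 − 95.82) + 387195 × (790 − 64)] × 10⁻⁶ = 1163.00 + 281.10 = 1444.10 kN·m.

M_n ≈ 1440 kN·m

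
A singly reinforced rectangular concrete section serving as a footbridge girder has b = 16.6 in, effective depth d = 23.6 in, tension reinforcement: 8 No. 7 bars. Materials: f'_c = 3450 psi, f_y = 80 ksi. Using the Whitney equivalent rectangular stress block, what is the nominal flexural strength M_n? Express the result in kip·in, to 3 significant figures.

A_s = 8 × 0.6 = 4.8 in².
T = A_s f_y = 4.8 × 80 = 384 kips.
a = T/(0.85 f'_c b) = 384/(0.85 × 3.45 × 16.6) = 7.888 in.
M_n = T(d − a/2) = 384 × (23.6 − 3.944) = 7547.9 kip·in.

M_n ≈ 7550 kip·in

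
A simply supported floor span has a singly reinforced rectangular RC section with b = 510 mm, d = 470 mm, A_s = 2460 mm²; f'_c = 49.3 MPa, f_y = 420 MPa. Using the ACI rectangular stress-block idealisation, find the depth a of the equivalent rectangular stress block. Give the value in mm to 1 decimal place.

T = A_s f_y = 2460 × 420 = 1033200 N = 1033.2 kN.
Setting C = 0.85 f'_c a b equal to T: a = 1033200/(0.85 × 49.3 × 510) = 48.3 mm.

a ≈ 48.3 mm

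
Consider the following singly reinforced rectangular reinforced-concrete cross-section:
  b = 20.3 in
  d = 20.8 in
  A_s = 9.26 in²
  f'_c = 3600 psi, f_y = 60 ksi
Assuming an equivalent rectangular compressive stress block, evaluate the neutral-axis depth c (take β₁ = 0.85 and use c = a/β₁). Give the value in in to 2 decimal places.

T = A_s f_y = 9.26 × 60 = 555.6 kips.
a = T/(0.85 f'_c b) = 555.6/(0.85 × 3.6 × 20.3) = 8.9443 in.
With β₁ = 0.85, c = a/β₁ = 8.9443/0.85 = 10.52 in.

c ≈ 10.52 in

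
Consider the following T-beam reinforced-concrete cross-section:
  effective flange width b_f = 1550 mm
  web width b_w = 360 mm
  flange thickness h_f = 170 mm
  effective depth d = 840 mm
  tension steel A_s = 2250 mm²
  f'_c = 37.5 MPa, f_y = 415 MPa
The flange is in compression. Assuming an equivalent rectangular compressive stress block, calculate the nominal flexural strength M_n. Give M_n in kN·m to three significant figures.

Tension: T = A_s f_y = 2250 × 415 = 933750 N.
Try a within the flange: a = T/(0.85 f'_c b_f) = 933750/(0.85 × 37.5 × 1550) = 18.90 mm.
Since a = 18.90 ≤ h_f = 170 mm, the stress block lies entirely in the flange; analyse as a rectangular beam of width b_f.
M_n = T(d − a/2) = 933750 × (840 − 9.45) = 775.53 × 10⁶ N·mm.
M_n = 775.53 kN·m.

M_n ≈ 776 kN·m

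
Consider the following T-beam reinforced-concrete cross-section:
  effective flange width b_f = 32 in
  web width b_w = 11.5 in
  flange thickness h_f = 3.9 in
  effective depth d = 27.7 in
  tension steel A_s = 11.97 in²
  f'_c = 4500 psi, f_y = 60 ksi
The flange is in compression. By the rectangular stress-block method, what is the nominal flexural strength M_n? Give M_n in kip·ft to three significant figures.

M_n ≈ 1450 kip·ft

Tension: T = A_s f_y = 11.97 × 60 = 718.2 kips.
Try a within the flange: a = T/(0.85 f'_c b_f) = 718.2/(0.85 × 4.5 × 32) = 5.868 in.
a = 5.868 > h_f = 3.9 in: the block extends into the web. Split into flange-overhang and web parts.
C_f = 0.85 f'_c (b_f − b_w) h_f = 0.85 × 4.5 × (32 − 11.5) × 3.9 = 305.8 kips.
Remaining web compression depth: a_w = (T − C_f)/(0.85 f'_c b_w) = (718.2 − 305.8)/(0.85 × 4.5 × 11.5) = 9.375 in.
M_n = C_f(d − h_f/2) + (T − C_f)(d − a_w/2) = 305.8 × (27.7 − 1.95) + 412.4 × (27.7 − 4.6875) = 7874.4 + 9490.4 = 17364.8 kip·in.
M_n = 17364.8/12 = 1447.07 kip·ft.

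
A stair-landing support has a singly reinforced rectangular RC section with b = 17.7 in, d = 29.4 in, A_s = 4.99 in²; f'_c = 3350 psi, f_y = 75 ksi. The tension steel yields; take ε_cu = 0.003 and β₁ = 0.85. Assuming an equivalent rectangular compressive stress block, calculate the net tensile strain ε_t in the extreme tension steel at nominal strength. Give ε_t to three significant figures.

a = A_s f_y/(0.85 f'_c b) = 7.425 in.
β₁ = 0.85, so c = a/β₁ = 7.425/0.85 = 8.735 in.
From the linear strain diagram with ε_cu = 0.003: ε_t = 0.003 (d − c)/c = 0.003 × (29.4 − 8.735)/8.735 = 0.00710.
Since ε_t ≥ 0.005, the section is tension-controlled.

ε_t ≈ 0.00710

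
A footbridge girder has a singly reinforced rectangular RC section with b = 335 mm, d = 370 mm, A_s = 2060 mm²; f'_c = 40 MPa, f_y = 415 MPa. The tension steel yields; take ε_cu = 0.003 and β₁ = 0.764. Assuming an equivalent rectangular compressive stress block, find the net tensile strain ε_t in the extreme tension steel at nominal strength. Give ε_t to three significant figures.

ε_t ≈ 0.00830

a = A_s f_y/(0.85 f'_c b) = 75.06 mm.
β₁ = 0.764, so c = a/β₁ = 75.06/0.764 = 98.25 mm.
From the linear strain diagram with ε_cu = 0.003: ε_t = 0.003 (d − c)/c = 0.003 × (370 − 98.25)/98.25 = 0.00830.
Since ε_t ≥ 0.005, the section is tension-controlled.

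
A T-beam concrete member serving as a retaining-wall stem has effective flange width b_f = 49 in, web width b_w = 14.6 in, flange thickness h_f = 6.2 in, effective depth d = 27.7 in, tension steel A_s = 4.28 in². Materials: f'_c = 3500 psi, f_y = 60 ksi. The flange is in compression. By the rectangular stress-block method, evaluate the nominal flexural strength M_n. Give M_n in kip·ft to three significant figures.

M_n ≈ 574 kip·ft

Tension: T = A_s f_y = 4.28 × 60 = 256.8 kips.
Try a within the flange: a = T/(0.85 f'_c b_f) = 256.8/(0.85 × 3.5 × 49) = 1.762 in.
Since a = 1.762 ≤ h_f = 6.2 in, the stress block lies entirely in the flange; analyse as a rectangular beam of width b_f.
M_n = T(d − a/2) = 256.8 × (27.7 − 0.881) = 6887.1 kip·in.
M_n = 6887.1/12 = 573.93 kip·ft.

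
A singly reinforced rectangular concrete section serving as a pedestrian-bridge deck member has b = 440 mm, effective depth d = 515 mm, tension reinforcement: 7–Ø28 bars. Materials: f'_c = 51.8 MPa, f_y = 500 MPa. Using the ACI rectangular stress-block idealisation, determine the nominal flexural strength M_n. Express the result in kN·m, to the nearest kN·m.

A_s = 7 × 616 = 4312 mm².
T = A_s f_y = 4312 × 500 = 2156000 N = 2156 kN.
From C = T: a = T/(0.85 f'_c b) = 2156000/(0.85 × 51.8 × 440) = 111.29 mm.
M_n = T(d − a/2) = 2156 kN × (515 − 55.645) mm = 990.37 kN·m.

M_n ≈ 990 kN·m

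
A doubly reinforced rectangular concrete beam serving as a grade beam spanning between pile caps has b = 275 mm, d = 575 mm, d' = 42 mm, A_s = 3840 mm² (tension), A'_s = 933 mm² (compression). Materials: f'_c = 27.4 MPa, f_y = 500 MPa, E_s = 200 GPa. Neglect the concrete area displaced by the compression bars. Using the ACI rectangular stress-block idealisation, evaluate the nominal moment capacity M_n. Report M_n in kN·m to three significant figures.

M_n ≈ 919 kN·m

Assume both tension and compression steel yield.
Net tension couple steel: A_s − A'_s = 2907 mm².
a = (A_s − A'_s) f_y / (0.85 f'_c b) = 1453500/(0.85 × 27.4 × 275) = 226.94 mm.
c = a/β₁ = 226.94/0.85 = 266.99 mm; ε'_s = 0.003(c − d')/c = 0.0025 ≥ f_y/E_s = 0.0025, so compression steel does yield.
M_n = (A_s − A'_s) f_y (d − a/2) + A'_s f_y (d − d') = [1453500 × (575 − 113.47) + 466500 × (575 − 42)] × 10⁻⁶ = 670.83 + 248.64 = 919.47 kN·m.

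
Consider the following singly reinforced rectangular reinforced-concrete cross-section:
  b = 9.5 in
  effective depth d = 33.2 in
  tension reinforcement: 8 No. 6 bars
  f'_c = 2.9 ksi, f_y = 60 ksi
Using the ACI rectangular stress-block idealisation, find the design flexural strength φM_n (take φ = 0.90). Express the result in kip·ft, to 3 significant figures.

A_s = 8 × 0.44 = 3.52 in².
T = A_s f_y = 3.52 × 60 = 211.2 kips.
a = T/(0.85 f'_c b) = 211.2/(0.85 × 2.9 × 9.5) = 9.019 in.
M_n = T(d − a/2) = 211.2 × (33.2 − 4.5095) = 6059.4 kip·in = 6059.4/12 = 504.95 kip·ft.
φM_n = 0.90 × 504.95 = 454.46 kip·ft.

φM_n ≈ 454 kip·ft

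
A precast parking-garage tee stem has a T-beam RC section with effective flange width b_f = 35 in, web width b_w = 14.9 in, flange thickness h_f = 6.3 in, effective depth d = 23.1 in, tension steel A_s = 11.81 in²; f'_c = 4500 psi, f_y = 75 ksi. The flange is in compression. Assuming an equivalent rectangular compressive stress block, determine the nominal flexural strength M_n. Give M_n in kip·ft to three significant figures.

Tension: T = A_s f_y = 11.81 × 75 = 885.75 kips.
Try a within the flange: a = T/(0.85 f'_c b_f) = 885.75/(0.85 × 4.5 × 35) = 6.616 in.
a = 6.616 > h_f = 6.3 in: the block extends into the web. Split into flange-overhang and web parts.
C_f = 0.85 f'_c (b_f − b_w) h_f = 0.85 × 4.5 × (35 − 14.9) × 6.3 = 484.4 kips.
Remaining web compression depth: a_w = (T − C_f)/(0.85 f'_c b_w) = (885.75 − 484.4)/(0.85 × 4.5 × 14.9) = 7.042 in.
M_n = C_f(d − h_f/2) + (T − C_f)(d − a_w/2) = 484.4 × (23.1 − 3.15) + 401.35 × (23.1 − 3.521) = 9663.8 + 7858.0 = 17521.8 kip·in.
M_n = 17521.8/12 = 1460.15 kip·ft.

M_n ≈ 1460 kip·ft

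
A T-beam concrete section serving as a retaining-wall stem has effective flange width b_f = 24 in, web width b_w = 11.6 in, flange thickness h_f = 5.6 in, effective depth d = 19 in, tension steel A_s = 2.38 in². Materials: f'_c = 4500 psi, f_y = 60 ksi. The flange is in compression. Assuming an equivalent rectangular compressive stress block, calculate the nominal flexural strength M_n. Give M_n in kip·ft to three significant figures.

Tension: T = A_s f_y = 2.38 × 60 = 142.8 kips.
Try a within the flange: a = T/(0.85 f'_c b_f) = 142.8/(0.85 × 4.5 × 24) = 1.556 in.
Since a = 1.556 ≤ h_f = 5.6 in, the stress block lies entirely in the flange; analyse as a rectangular beam of width b_f.
M_n = T(d − a/2) = 142.8 × (19 − 0.778) = 2602.1 kip·in.
M_n = 2602.1/12 = 216.84 kip·ft.

M_n ≈ 217 kip·ft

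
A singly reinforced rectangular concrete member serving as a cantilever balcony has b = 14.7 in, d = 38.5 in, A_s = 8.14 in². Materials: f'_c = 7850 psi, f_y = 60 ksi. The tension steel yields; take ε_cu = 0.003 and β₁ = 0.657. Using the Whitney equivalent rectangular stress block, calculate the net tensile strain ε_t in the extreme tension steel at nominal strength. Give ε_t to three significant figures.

a = A_s f_y/(0.85 f'_c b) = 4.979 in.
β₁ = 0.657, so c = a/β₁ = 4.979/0.657 = 7.578 in.
From the linear strain diagram with ε_cu = 0.003: ε_t = 0.003 (d − c)/c = 0.003 × (38.5 − 7.578)/7.578 = 0.0122.
Since ε_t ≥ 0.005, the section is tension-controlled.

ε_t ≈ 0.0122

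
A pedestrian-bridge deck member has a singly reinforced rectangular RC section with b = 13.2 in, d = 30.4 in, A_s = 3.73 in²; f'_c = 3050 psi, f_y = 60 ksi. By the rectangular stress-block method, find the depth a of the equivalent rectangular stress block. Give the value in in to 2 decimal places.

a ≈ 6.54 in

T = A_s f_y = 3.73 × 60 = 223.8 kips.
a = T/(0.85 f'_c b) = 223.8/(0.85 × 3.05 × 13.2) = 6.54 in.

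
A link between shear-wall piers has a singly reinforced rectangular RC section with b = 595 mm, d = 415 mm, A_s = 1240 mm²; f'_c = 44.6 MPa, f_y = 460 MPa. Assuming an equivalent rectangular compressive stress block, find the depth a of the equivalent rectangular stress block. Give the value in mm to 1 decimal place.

a ≈ 25.3 mm

T = A_s f_y = 1240 × 460 = 570400 N = 570.4 kN.
Setting C = 0.85 f'_c a b equal to T: a = 570400/(0.85 × 44.6 × 595) = 25.3 mm.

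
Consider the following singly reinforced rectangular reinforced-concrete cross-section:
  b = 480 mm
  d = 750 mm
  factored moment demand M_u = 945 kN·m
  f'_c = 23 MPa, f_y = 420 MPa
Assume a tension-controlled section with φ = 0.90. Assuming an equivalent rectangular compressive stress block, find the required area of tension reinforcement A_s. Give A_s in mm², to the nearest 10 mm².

M_n = M_u/φ = 945/0.90 = 1050 kN·m.
With M_n = 0.85 f'_c a b (d − a/2), solve the quadratic for a:
a = d − √(d² − 2M_n/(0.85 f'_c b)) = 750 − √(750² − 2 × 1050×10⁶/(0.85 × 23 × 480)) = 168.01 mm.
A_s = 0.85 f'_c a b / f_y = 0.85 × 23 × 168.01 × 480 / 420 = 3753.8 mm².

A_s ≈ 3750 mm²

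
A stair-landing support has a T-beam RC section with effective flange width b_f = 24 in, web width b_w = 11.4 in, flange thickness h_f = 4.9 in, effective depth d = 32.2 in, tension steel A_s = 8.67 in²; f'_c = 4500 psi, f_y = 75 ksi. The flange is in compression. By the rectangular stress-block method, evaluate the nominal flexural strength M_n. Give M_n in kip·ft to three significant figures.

M_n ≈ 1530 kip·ft

Tension: T = A_s f_y = 8.67 × 75 = 650.25 kips.
Try a within the flange: a = T/(0.85 f'_c b_f) = 650.25/(0.85 × 4.5 × 24) = 7.083 in.
a = 7.083 > h_f = 4.9 in: the block extends into the web. Split into flange-overhang and web parts.
C_f = 0.85 f'_c (b_f − b_w) h_f = 0.85 × 4.5 × (24 − 11.4) × 4.9 = 236.2 kips.
Remaining web compression depth: a_w = (T − C_f)/(0.85 f'_c b_w) = (650.25 − 236.2)/(0.85 × 4.5 × 11.4) = 9.495 in.
M_n = C_f(d − h_f/2) + (T − C_f)(d − a_w/2) = 236.2 × (32.2 − 2.45) + 414.05 × (32.2 − 4.7475) = 7027.0 + 11366.7 = 18393.7 kip·in.
M_n = 18393.7/12 = 1532.81 kip·ft.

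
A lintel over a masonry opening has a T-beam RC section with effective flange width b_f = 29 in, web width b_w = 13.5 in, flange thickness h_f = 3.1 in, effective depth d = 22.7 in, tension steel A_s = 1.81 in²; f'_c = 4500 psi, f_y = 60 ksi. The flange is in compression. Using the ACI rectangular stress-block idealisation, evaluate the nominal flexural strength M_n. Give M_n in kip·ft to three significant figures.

Tension: T = A_s f_y = 1.81 × 60 = 108.6 kips.
Try a within the flange: a = T/(0.85 f'_c b_f) = 108.6/(0.85 × 4.5 × 29) = 0.979 in.
Since a = 0.979 ≤ h_f = 3.1 in, the stress block lies entirely in the flange; analyse as a rectangular beam of width b_f.
M_n = T(d − a/2) = 108.6 × (22.7 − 0.4895) = 2412.1 kip·in.
M_n = 2412.1/12 = 201.01 kip·ft.

M_n ≈ 201 kip·ft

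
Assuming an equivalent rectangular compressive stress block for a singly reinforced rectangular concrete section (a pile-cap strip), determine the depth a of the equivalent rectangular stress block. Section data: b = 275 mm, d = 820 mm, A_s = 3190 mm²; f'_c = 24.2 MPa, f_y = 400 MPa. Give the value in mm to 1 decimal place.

T = A_s f_y = 3190 × 400 = 1276000 N = 1276 kN.
Setting C = 0.85 f'_c a b equal to T: a = 1276000/(0.85 × 24.2 × 275) = 225.6 mm.

a ≈ 225.6 mm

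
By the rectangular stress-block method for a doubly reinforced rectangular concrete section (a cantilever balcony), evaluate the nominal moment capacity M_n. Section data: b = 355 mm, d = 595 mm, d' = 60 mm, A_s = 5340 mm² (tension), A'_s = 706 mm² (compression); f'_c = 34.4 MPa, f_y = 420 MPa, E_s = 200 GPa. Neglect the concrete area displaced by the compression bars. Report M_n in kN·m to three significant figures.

Assume both tension and compression steel yield.
Net tension couple steel: A_s − A'_s = 4634 mm².
a = (A_s − A'_s) f_y / (0.85 f'_c b) = 1946280/(0.85 × 34.4 × 355) = 187.50 mm.
c = a/β₁ = 187.50/0.804 = 233.21 mm; ε'_s = 0.003(c − d')/c = 0.0022 ≥ f_y/E_s = 0.0021, so compression steel does yield.
M_n = (A_s − A'_s) f_y (d − a/2) + A'_s f_y (d − d') = [1946280 × (595 − 93.75) + 296520 × (595 − 60)] × 10⁻⁶ = 975.57 + 158.64 = 1134.21 kN·m.

M_n ≈ 1130 kN·m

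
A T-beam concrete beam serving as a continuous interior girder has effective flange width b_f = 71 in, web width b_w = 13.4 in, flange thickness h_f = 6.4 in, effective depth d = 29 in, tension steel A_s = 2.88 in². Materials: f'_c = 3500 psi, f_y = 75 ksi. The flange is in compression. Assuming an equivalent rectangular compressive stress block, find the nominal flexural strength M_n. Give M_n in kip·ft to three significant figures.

Tension: T = A_s f_y = 2.88 × 75 = 216 kips.
Try a within the flange: a = T/(0.85 f'_c b_f) = 216/(0.85 × 3.5 × 71) = 1.023 in.
Since a = 1.023 ≤ h_f = 6.4 in, the stress block lies entirely in the flange; analyse as a rectangular beam of width b_f.
M_n = T(d − a/2) = 216 × (29 − 0.5115) = 6153.5 kip·in.
M_n = 6153.5/12 = 512.79 kip·ft.

M_n ≈ 513 kip·ft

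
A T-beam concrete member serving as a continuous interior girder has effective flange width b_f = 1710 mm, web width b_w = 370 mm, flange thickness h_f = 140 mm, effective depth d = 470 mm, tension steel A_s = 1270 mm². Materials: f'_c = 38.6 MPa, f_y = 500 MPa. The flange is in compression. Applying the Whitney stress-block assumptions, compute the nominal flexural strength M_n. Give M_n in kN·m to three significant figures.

Tension: T = A_s f_y = 1270 × 500 = 635000 N.
Try a within the flange: a = T/(0.85 f'_c b_f) = 635000/(0.85 × 38.6 × 1710) = 11.32 mm.
Since a = 11.32 ≤ h_f = 140 mm, the stress block lies entirely in the flange; analyse as a rectangular beam of width b_f.
M_n = T(d − a/2) = 635000 × (470 − 5.66) = 294.86 × 10⁶ N·mm.
M_n = 294.86 kN·m.

M_n ≈ 295 kN·m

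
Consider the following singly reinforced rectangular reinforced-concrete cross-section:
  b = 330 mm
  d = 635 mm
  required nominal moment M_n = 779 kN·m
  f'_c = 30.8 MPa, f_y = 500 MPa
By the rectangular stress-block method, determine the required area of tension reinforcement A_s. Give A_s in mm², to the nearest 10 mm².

With M_n = 0.85 f'_c a b (d − a/2), solve the quadratic for a:
a = d − √(d² − 2M_n/(0.85 f'_c b)) = 635 − √(635² − 2 × 779×10⁶/(0.85 × 30.8 × 330)) = 162.89 mm.
A_s = 0.85 f'_c a b / f_y = 0.85 × 30.8 × 162.89 × 330 / 500 = 2814.5 mm².

A_s ≈ 2810 mm²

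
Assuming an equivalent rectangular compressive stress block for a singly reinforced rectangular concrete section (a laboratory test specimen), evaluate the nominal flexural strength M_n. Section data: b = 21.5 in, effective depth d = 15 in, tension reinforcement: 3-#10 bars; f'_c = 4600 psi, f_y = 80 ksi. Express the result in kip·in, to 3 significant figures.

A_s = 3 × 1.27 = 3.81 in².
T = A_s f_y = 3.81 × 80 = 304.8 kips.
a = T/(0.85 f'_c b) = 304.8/(0.85 × 4.6 × 21.5) = 3.626 in.
M_n = T(d − a/2) = 304.8 × (15 − 1.813) = 4019.4 kip·in.

M_n ≈ 4020 kip·in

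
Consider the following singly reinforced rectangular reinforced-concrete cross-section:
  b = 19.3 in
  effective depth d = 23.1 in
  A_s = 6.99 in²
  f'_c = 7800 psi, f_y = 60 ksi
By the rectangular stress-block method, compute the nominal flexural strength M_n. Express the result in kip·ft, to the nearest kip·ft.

T = A_s f_y = 6.99 × 60 = 419.4 kips.
a = T/(0.85 f'_c b) = 419.4/(0.85 × 7.8 × 19.3) = 3.278 in.
M_n = T(d − a/2) = 419.4 × (23.1 − 1.639) = 9000.7 kip·in = 9000.7/12 = 750.06 kip·ft.

M_n ≈ 750 kip·ft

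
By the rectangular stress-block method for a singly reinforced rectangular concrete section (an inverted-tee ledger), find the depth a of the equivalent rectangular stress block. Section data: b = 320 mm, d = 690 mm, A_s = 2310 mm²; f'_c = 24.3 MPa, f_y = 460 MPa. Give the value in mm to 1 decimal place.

a ≈ 160.8 mm

T = A_s f_y = 2310 × 460 = 1062600 N = 1062.6 kN.
Setting C = 0.85 f'_c a b equal to T: a = 1062600/(0.85 × 24.3 × 320) = 160.8 mm.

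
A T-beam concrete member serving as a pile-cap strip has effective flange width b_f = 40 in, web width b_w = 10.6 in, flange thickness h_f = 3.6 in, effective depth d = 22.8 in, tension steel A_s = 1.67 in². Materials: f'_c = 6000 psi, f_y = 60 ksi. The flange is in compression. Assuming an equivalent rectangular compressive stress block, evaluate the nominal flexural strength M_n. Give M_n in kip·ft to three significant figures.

Tension: T = A_s f_y = 1.67 × 60 = 100.2 kips.
Try a within the flange: a = T/(0.85 f'_c b_f) = 100.2/(0.85 × 6 × 40) = 0.491 in.
Since a = 0.491 ≤ h_f = 3.6 in, the stress block lies entirely in the flange; analyse as a rectangular beam of width b_f.
M_n = T(d − a/2) = 100.2 × (22.8 − 0.2455) = 2260.0 kip·in.
M_n = 2260.0/12 = 188.33 kip·ft.

M_n ≈ 188 kip·ft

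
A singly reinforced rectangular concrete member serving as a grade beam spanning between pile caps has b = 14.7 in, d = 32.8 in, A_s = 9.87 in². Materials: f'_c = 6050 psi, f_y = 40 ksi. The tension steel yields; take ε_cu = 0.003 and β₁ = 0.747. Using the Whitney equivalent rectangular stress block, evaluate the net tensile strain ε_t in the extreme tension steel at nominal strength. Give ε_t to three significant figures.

a = A_s f_y/(0.85 f'_c b) = 5.223 in.
β₁ = 0.747, so c = a/β₁ = 5.223/0.747 = 6.992 in.
From the linear strain diagram with ε_cu = 0.003: ε_t = 0.003 (d − c)/c = 0.003 × (32.8 − 6.992)/6.992 = 0.0111.
Since ε_t ≥ 0.005, the section is tension-controlled.

ε_t ≈ 0.0111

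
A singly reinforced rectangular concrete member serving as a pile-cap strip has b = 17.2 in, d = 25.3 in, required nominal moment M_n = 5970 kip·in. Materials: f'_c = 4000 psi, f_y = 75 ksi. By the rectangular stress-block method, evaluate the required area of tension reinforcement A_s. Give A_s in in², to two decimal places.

A_s ≈ 3.45 in²

From M_n = 0.85 f'_c a b (d − a/2):
a = d − √(d² − 2M_n/(0.85 f'_c b)) = 25.3 − √(25.3² − 2 × 5970/(0.85 × 4 × 17.2)) = 4.421 in.
A_s = 0.85 f'_c a b / f_y = 0.85 × 4 × 4.421 × 17.2 / 75 = 3.447 in².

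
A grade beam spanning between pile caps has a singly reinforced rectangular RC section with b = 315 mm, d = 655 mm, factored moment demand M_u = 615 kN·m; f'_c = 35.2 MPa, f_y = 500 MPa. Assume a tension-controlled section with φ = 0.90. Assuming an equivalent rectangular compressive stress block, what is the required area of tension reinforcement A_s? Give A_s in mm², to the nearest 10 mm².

M_n = M_u/φ = 615/0.90 = 683.333 kN·m.
With M_n = 0.85 f'_c a b (d − a/2), solve the quadratic for a:
a = d − √(d² − 2M_n/(0.85 f'_c b)) = 655 − √(655² − 2 × 683.333×10⁶/(0.85 × 35.2 × 315)) = 122.07 mm.
A_s = 0.85 f'_c a b / f_y = 0.85 × 35.2 × 122.07 × 315 / 500 = 2301.0 mm².

A_s ≈ 2300 mm²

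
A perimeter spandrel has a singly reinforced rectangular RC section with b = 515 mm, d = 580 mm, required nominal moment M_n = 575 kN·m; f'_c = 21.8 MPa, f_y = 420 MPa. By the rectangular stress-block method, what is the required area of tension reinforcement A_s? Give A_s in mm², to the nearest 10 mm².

With M_n = 0.85 f'_c a b (d − a/2), solve the quadratic for a:
a = d − √(d² − 2M_n/(0.85 f'_c b)) = 580 − √(580² − 2 × 575×10⁶/(0.85 × 21.8 × 515)) = 115.36 mm.
A_s = 0.85 f'_c a b / f_y = 0.85 × 21.8 × 115.36 × 515 / 420 = 2621.1 mm².

A_s ≈ 2620 mm²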